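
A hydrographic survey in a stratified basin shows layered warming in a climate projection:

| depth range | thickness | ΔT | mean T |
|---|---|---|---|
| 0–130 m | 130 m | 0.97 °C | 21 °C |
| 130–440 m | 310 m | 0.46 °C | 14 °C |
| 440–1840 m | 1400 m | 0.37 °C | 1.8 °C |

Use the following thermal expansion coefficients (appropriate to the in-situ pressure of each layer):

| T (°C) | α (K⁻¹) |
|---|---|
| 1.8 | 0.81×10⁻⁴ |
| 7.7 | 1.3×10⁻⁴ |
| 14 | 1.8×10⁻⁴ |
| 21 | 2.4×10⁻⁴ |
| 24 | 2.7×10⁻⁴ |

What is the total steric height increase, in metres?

Layer 1 at 21 °C → α = 2.4×10⁻⁴ K⁻¹
Layer 2 at 14 °C → α = 1.8×10⁻⁴ K⁻¹
Layer 3 at 1.8 °C → α = 0.81×10⁻⁴ K⁻¹
0.97 × 130 × 2.4×10⁻⁴ = 0.030264 m
0.46 × 310 × 1.8×10⁻⁴ = 0.025668 m
Layer 3: 0.37 × 0.81×10⁻⁴ × 1400 = 0.041958 m
Δh = 0.030264 + 0.025668 + 0.041958 = 0.09789 m

Δh ≈ 0.0979 m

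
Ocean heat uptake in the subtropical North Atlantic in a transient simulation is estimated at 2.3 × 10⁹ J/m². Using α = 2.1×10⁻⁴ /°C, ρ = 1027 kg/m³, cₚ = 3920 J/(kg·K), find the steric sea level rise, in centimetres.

about 12 cm

Δh = αQ/(ρcₚ) = 2.1×10⁻⁴ × 2.3×10⁹ / (1027 × 3920) ≈ 0.11997 m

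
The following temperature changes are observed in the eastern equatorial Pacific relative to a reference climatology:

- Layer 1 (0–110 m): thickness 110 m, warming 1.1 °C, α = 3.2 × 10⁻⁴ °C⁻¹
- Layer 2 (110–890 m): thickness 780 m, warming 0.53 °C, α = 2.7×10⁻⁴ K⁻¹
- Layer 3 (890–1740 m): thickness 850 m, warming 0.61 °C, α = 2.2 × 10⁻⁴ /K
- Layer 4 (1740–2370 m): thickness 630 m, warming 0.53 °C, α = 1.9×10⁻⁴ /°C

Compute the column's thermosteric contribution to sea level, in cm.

Δh ≈ 33 cm

0–110 m: 3.2×10⁻⁴ × 1.1 × 110 = 0.03872 m
110–890 m: 2.7×10⁻⁴ × 780 × 0.53 = 0.111618 m
890–1740 m: 2.2×10⁻⁴ × 850 × 0.61 = 0.11407 m
Layer 4: 630 × 1.9×10⁻⁴ × 0.53 = 0.063441 m
Δh = 0.03872 + 0.111618 + 0.11407 + 0.063441 = 0.327849 m ≈ 33 cm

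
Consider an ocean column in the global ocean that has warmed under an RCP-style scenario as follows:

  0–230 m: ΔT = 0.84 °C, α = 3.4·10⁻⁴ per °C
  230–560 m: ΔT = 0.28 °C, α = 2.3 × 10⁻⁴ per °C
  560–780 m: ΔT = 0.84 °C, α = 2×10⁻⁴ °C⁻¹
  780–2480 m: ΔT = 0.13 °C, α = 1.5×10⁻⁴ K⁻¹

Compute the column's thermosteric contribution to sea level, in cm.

15.7 cm

Layer 1: 3.4×10⁻⁴ × 230 × 0.84 = 0.065688 m
2.3×10⁻⁴ × 0.28 × 330 = 0.021252 m
Layer 3: 2×10⁻⁴ × 0.84 × 220 = 0.03696 m
Layer 4: 1.5×10⁻⁴ × 0.13 × 1700 = 0.03315 m
Δh = 0.065688 + 0.021252 + 0.03696 + 0.03315 = 0.15705 m ≈ 15.7 cm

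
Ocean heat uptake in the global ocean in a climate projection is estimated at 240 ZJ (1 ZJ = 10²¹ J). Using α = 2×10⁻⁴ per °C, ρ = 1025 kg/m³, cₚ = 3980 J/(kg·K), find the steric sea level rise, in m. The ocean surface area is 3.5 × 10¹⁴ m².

Per unit area: Q = 240×10²¹ / (3.5×10¹⁴) ≈ 6.857×10⁸ J/m²
Δh = αQ/(ρcₚ) = 2×10⁻⁴ × 6.857×10⁸ / (1025 × 3980) ≈ 0.033617 m

0.0336 m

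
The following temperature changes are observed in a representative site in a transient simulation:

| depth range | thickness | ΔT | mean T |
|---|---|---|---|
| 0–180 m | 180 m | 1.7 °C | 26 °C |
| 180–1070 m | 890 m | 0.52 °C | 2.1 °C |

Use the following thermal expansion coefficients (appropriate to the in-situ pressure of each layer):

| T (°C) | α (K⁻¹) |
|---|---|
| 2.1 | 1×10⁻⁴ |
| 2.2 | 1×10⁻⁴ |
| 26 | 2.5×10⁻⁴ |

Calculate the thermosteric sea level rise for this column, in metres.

about 0.123 m

Layer 1 at 26 °C → α = 2.5×10⁻⁴ K⁻¹
Layer 2 at 2.1 °C → α = 1×10⁻⁴ K⁻¹
1.7 × 2.5×10⁻⁴ × 180 = 0.07650 m
Layer 2: 0.52 × 1×10⁻⁴ × 890 = 0.04628 m
Δh = 0.07650 + 0.04628 = 0.12278 m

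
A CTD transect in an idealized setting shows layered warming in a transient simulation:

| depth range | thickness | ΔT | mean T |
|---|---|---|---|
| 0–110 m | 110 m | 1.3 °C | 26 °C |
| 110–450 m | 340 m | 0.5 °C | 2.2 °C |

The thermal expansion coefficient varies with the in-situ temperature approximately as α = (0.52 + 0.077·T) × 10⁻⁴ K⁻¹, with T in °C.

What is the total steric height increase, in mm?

47.8 mm of thermosteric rise

Layer 1: α = (0.52 + 0.077×26)×10⁻⁴ = 2.522×10⁻⁴ K⁻¹
Layer 2: α = (0.52 + 0.077×2.2)×10⁻⁴ = 0.6894×10⁻⁴ K⁻¹
0–110 m: 110 × 2.522×10⁻⁴ × 1.3 = 0.0360646 m
110–450 m: 0.6894×10⁻⁴ × 340 × 0.5 = 0.0117198 m
Δh = 0.0360646 + 0.0117198 = 0.0477844 m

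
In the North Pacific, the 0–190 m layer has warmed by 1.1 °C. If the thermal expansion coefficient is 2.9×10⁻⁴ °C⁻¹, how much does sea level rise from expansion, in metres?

0.0606 m

Δh = αΔT·H = 2.9×10⁻⁴ × 1.1 × 190 = 0.06061 m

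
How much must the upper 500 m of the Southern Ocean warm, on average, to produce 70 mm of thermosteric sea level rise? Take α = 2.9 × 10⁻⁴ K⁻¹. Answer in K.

ΔT ≈ 0.483 K

ΔT = Δh/(αH) = 0.07 / (2.9×10⁻⁴ × 500) ≈ 0.4828 K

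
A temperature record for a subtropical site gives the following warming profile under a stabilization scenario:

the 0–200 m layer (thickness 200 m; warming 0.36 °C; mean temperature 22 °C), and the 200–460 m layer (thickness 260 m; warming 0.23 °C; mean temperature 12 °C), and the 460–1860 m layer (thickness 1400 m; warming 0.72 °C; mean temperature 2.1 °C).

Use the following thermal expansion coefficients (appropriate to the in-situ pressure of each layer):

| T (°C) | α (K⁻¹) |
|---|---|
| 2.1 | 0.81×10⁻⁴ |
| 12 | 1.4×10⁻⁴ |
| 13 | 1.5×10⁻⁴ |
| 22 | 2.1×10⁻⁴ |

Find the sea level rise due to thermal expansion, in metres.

0.105 m

Layer 1 at 22 °C → α = 2.1×10⁻⁴ K⁻¹
Layer 2 at 12 °C → α = 1.4×10⁻⁴ K⁻¹
Layer 3 at 2.1 °C → α = 0.81×10⁻⁴ K⁻¹
Layer 1: 2.1×10⁻⁴ × 200 × 0.36 = 0.01512 m
0.23 × 1.4×10⁻⁴ × 260 = 0.008372 m
1400 × 0.72 × 0.81×10⁻⁴ = 0.081648 m
Δh = 0.01512 + 0.008372 + 0.081648 = 0.10514 m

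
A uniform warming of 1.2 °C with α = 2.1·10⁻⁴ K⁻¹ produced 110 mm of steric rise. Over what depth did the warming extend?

437 m

H = Δh/(αΔT) = 0.11 / (2.1×10⁻⁴ × 1.2) ≈ 436.5 m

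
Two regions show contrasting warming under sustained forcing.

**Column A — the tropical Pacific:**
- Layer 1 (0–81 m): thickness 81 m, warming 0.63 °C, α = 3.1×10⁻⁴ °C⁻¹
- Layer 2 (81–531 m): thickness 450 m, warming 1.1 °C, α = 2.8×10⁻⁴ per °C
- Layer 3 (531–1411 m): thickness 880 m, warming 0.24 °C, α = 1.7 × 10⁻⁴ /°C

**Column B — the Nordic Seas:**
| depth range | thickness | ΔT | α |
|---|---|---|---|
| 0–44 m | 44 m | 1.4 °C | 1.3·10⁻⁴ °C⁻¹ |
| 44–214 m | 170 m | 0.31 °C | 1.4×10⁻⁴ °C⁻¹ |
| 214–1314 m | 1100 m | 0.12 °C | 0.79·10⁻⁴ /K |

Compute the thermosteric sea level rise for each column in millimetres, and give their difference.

Δh_A ≈ 190 mm, Δh_B ≈ 26 mm; difference ≈ 160 mm

A 0–81 m: 3.1×10⁻⁴ × 0.63 × 81 = 0.0158193 m
A 81–531 m: 450 × 2.8×10⁻⁴ × 1.1 = 0.13860 m
A 0.24 × 1.7×10⁻⁴ × 880 = 0.035904 m
A total: 0.1903233 m
B 0–44 m: 44 × 1.3×10⁻⁴ × 1.4 = 0.008008 m
B Layer 2: 0.31 × 1.4×10⁻⁴ × 170 = 0.007378 m
B 214–1314 m: 1100 × 0.79×10⁻⁴ × 0.12 = 0.010428 m
B total: 0.025814 m
Difference: 0.1903233 − 0.025814 = 0.1645093 m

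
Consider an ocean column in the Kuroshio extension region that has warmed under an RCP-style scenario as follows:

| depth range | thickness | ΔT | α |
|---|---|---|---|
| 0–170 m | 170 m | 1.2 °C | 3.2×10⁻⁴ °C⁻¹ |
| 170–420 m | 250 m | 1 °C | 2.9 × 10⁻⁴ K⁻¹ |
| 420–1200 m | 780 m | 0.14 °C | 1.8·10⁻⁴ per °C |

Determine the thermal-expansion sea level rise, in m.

Layer 1: 1.2 × 170 × 3.2×10⁻⁴ = 0.06528 m
2.9×10⁻⁴ × 1 × 250 = 0.07250 m
Layer 3: 1.8×10⁻⁴ × 0.14 × 780 = 0.019656 m
Δh = 0.06528 + 0.07250 + 0.019656 = 0.157436 m

0.16 m of thermosteric rise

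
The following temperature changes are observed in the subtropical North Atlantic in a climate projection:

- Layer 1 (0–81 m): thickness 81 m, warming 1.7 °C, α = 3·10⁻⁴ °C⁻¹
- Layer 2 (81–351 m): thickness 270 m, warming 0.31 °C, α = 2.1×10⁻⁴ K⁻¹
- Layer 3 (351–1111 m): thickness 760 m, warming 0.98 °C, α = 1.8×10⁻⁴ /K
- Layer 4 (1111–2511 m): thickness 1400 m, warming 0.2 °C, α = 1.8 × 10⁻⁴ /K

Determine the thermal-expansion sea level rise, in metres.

Δh = 0.243 m

Layer 1: 3×10⁻⁴ × 1.7 × 81 = 0.04131 m
270 × 2.1×10⁻⁴ × 0.31 = 0.017577 m
1.8×10⁻⁴ × 0.98 × 760 = 0.134064 m
Layer 4: 0.2 × 1.8×10⁻⁴ × 1400 = 0.05040 m
Δh = 0.04131 + 0.017577 + 0.134064 + 0.05040 = 0.243351 m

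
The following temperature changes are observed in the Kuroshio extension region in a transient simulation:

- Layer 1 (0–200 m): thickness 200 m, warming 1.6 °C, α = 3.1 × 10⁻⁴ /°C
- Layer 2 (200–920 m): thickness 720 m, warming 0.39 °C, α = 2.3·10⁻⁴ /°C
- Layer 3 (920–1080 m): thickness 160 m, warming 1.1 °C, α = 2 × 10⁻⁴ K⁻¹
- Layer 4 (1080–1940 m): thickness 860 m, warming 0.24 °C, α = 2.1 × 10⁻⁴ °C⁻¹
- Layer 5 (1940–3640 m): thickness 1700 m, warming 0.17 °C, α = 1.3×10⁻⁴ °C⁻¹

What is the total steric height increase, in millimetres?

Layer 1: 1.6 × 200 × 3.1×10⁻⁴ = 0.09920 m
720 × 2.3×10⁻⁴ × 0.39 = 0.064584 m
Layer 3: 2×10⁻⁴ × 1.1 × 160 = 0.03520 m
0.24 × 860 × 2.1×10⁻⁴ = 0.043344 m
1940–3640 m: 1700 × 0.17 × 1.3×10⁻⁴ = 0.03757 m
Δh = 0.09920 + 0.064584 + 0.03520 + 0.043344 + 0.03757 = 0.279898 m

Δh = 280 mm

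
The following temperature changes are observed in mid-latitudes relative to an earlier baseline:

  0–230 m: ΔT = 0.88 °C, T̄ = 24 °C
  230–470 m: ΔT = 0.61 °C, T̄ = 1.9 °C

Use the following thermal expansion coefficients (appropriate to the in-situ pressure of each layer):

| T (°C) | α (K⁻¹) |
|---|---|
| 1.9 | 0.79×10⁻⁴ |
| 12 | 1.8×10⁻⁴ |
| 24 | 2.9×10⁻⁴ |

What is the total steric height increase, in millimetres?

about 70.3 mm

Layer 1 at 24 °C → α = 2.9×10⁻⁴ K⁻¹
Layer 2 at 1.9 °C → α = 0.79×10⁻⁴ K⁻¹
0–230 m: 0.88 × 2.9×10⁻⁴ × 230 = 0.058696 m
230–470 m: 0.61 × 0.79×10⁻⁴ × 240 = 0.0115656 m
Δh = 0.058696 + 0.0115656 = 0.0702616 m ≈ 70.3 mm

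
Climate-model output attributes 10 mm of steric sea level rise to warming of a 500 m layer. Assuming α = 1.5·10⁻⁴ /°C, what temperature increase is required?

ΔT = Δh/(αH) = 0.01 / (1.5×10⁻⁴ × 500) ≈ 0.1333 K

about 0.133 K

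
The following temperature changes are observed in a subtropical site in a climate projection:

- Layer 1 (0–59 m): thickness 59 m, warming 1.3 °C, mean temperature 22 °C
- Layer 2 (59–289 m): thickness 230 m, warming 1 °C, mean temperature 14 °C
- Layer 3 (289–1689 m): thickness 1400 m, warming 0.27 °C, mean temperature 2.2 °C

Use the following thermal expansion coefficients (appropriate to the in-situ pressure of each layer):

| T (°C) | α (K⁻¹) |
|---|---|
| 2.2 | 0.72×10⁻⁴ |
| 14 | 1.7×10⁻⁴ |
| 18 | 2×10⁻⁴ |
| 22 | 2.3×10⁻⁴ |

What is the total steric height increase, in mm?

84.0 mm of thermosteric rise

Layer 1 at 22 °C → α = 2.3×10⁻⁴ K⁻¹
Layer 2 at 14 °C → α = 1.7×10⁻⁴ K⁻¹
Layer 3 at 2.2 °C → α = 0.72×10⁻⁴ K⁻¹
1.3 × 2.3×10⁻⁴ × 59 = 0.017641 m
59–289 m: 1 × 1.7×10⁻⁴ × 230 = 0.03910 m
289–1689 m: 0.72×10⁻⁴ × 0.27 × 1400 = 0.027216 m
Δh = 0.017641 + 0.03910 + 0.027216 = 0.083957 m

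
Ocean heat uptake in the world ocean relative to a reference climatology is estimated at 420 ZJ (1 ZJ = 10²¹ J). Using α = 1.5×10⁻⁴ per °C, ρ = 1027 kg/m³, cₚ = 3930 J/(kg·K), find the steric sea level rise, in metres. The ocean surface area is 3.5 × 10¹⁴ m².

Per unit area: Q = 420×10²¹ / (3.5×10¹⁴) = 1.2×10⁹ J/m²
Δh = αQ/(ρcₚ) = 1.5×10⁻⁴ × 1.2×10⁹ / (1027 × 3930) ≈ 0.044597 m

Δh = 0.045 m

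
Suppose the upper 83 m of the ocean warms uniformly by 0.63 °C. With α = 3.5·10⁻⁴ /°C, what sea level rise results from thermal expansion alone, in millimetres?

18.3 mm of thermosteric rise

Δh = αΔT·H = 3.5×10⁻⁴ × 0.63 × 83 = 0.0183015 m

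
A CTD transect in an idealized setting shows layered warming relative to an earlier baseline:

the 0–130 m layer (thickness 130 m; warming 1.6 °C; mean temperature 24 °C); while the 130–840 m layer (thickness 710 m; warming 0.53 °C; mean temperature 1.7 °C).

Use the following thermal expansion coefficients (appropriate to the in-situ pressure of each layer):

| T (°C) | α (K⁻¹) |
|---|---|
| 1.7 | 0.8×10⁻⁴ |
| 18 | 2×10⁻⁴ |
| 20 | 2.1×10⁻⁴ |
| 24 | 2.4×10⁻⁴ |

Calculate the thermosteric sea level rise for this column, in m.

Δh ≈ 0.0800 m

Layer 1 at 24 °C → α = 2.4×10⁻⁴ K⁻¹
Layer 2 at 1.7 °C → α = 0.8×10⁻⁴ K⁻¹
Layer 1: 130 × 2.4×10⁻⁴ × 1.6 = 0.04992 m
0.53 × 0.8×10⁻⁴ × 710 = 0.030104 m
Δh = 0.04992 + 0.030104 = 0.080024 m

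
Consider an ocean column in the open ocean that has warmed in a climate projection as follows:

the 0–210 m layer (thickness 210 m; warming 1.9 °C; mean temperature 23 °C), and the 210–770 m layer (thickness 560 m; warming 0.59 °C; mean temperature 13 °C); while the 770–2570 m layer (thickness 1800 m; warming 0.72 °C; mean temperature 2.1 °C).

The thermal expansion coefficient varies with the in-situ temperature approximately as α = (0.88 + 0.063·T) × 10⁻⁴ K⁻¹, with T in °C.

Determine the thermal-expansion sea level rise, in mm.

Layer 1: α = (0.88 + 0.063×23)×10⁻⁴ = 2.329×10⁻⁴ K⁻¹
Layer 2: α = (0.88 + 0.063×13)×10⁻⁴ = 1.699×10⁻⁴ K⁻¹
Layer 3: α = (0.88 + 0.063×2.1)×10⁻⁴ = 1.0123×10⁻⁴ K⁻¹
Layer 1: 210 × 1.9 × 2.329×10⁻⁴ = 0.0929271 m
0.59 × 1.699×10⁻⁴ × 560 = 0.05613496 m
Layer 3: 1.0123×10⁻⁴ × 0.72 × 1800 = 0.13119408 m
Δh = 0.0929271 + 0.05613496 + 0.13119408 = 0.28025614 m

Δh ≈ 280 mm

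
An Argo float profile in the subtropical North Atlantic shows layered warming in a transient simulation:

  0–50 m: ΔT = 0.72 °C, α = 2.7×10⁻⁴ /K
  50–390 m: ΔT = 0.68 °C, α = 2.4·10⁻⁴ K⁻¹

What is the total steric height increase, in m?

about 0.0652 m

0–50 m: 50 × 2.7×10⁻⁴ × 0.72 = 0.00972 m
340 × 0.68 × 2.4×10⁻⁴ = 0.055488 m
Δh = 0.00972 + 0.055488 = 0.065208 m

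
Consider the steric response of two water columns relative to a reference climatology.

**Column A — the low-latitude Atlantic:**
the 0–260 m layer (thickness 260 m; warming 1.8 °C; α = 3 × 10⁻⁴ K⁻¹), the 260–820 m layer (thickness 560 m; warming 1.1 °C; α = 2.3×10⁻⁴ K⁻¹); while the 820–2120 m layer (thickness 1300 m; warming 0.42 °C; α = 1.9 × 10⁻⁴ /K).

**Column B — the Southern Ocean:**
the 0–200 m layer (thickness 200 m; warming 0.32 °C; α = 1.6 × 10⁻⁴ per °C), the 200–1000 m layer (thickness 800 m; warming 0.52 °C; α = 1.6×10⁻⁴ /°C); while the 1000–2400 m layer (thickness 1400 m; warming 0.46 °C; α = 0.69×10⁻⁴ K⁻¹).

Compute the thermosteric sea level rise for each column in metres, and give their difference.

A 0–260 m: 260 × 1.8 × 3×10⁻⁴ = 0.14040 m
A Layer 2: 2.3×10⁻⁴ × 560 × 1.1 = 0.14168 m
A 1300 × 0.42 × 1.9×10⁻⁴ = 0.10374 m
A total: 0.38582 m
B Layer 1: 0.32 × 1.6×10⁻⁴ × 200 = 0.01024 m
B 0.52 × 800 × 1.6×10⁻⁴ = 0.06656 m
B 1000–2400 m: 0.69×10⁻⁴ × 0.46 × 1400 = 0.044436 m
B total: 0.121236 m
Difference: 0.38582 − 0.121236 = 0.264584 m

A: 0.39 m; B: 0.12 m; difference 0.26 m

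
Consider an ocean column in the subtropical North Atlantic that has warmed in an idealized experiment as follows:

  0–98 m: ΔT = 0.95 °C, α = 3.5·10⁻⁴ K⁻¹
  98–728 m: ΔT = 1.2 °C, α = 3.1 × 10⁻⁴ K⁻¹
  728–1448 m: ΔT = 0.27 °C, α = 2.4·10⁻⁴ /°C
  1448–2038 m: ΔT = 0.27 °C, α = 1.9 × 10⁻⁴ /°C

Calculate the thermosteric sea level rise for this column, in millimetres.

344 mm

98 × 0.95 × 3.5×10⁻⁴ = 0.032585 m
1.2 × 3.1×10⁻⁴ × 630 = 0.23436 m
728–1448 m: 0.27 × 2.4×10⁻⁴ × 720 = 0.046656 m
0.27 × 590 × 1.9×10⁻⁴ = 0.030267 m
Δh = 0.032585 + 0.23436 + 0.046656 + 0.030267 = 0.343868 m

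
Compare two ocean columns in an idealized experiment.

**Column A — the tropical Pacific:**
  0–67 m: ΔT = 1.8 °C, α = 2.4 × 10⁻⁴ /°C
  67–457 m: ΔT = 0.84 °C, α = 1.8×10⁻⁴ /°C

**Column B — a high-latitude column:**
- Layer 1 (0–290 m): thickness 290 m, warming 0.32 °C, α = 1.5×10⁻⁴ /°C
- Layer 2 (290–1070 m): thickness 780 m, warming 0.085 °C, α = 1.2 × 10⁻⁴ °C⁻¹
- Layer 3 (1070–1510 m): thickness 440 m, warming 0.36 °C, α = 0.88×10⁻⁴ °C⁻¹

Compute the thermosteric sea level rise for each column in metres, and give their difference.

Δh_A ≈ 0.0879 m, Δh_B ≈ 0.0358 m; difference ≈ 0.0521 m

A 0–67 m: 2.4×10⁻⁴ × 1.8 × 67 = 0.028944 m
A 67–457 m: 0.84 × 1.8×10⁻⁴ × 390 = 0.058968 m
A total: 0.087912 m
B 1.5×10⁻⁴ × 0.32 × 290 = 0.01392 m
B 780 × 0.085 × 1.2×10⁻⁴ = 0.007956 m
B Layer 3: 0.88×10⁻⁴ × 440 × 0.36 = 0.0139392 m
B total: 0.0358152 m
Difference: 0.087912 − 0.0358152 = 0.0520968 m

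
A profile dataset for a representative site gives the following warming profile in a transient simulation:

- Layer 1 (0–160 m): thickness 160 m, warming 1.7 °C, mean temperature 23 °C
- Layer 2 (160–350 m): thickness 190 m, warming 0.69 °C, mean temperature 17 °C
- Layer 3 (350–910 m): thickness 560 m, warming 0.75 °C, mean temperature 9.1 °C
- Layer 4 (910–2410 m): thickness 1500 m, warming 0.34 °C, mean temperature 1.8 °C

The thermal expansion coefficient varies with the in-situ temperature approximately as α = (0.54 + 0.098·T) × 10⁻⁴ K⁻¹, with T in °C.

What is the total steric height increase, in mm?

Δh = 200 mm

Layer 1: α = (0.54 + 0.098×23)×10⁻⁴ = 2.794×10⁻⁴ K⁻¹
Layer 2: α = (0.54 + 0.098×17)×10⁻⁴ = 2.206×10⁻⁴ K⁻¹
Layer 3: α = (0.54 + 0.098×9.1)×10⁻⁴ = 1.4318×10⁻⁴ K⁻¹
Layer 4: α = (0.54 + 0.098×1.8)×10⁻⁴ = 0.7164×10⁻⁴ K⁻¹
Layer 1: 2.794×10⁻⁴ × 1.7 × 160 = 0.0759968 m
Layer 2: 190 × 2.206×10⁻⁴ × 0.69 = 0.02892066 m
350–910 m: 0.75 × 1.4318×10⁻⁴ × 560 = 0.0601356 m
910–2410 m: 0.7164×10⁻⁴ × 1500 × 0.34 = 0.0365364 m
Δh = 0.0759968 + 0.02892066 + 0.0601356 + 0.0365364 = 0.20158946 m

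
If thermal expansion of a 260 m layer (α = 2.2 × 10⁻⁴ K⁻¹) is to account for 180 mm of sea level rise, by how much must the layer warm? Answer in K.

ΔT = Δh/(αH) = 0.18 / (2.2×10⁻⁴ × 260) ≈ 3.147 K

ΔT ≈ 3.1 K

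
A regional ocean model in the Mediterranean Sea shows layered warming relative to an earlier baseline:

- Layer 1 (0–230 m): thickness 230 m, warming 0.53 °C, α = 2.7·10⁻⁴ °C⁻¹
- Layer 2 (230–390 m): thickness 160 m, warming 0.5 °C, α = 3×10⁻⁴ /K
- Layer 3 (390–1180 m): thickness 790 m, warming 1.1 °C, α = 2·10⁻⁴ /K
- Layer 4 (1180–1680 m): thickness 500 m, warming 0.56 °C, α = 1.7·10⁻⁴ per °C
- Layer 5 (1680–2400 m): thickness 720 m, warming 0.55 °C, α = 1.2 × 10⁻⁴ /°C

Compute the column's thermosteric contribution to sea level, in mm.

2.7×10⁻⁴ × 0.53 × 230 = 0.032913 m
Layer 2: 160 × 0.5 × 3×10⁻⁴ = 0.02400 m
390–1180 m: 790 × 2×10⁻⁴ × 1.1 = 0.17380 m
Layer 4: 500 × 0.56 × 1.7×10⁻⁴ = 0.04760 m
Layer 5: 1.2×10⁻⁴ × 720 × 0.55 = 0.04752 m
Δh = 0.032913 + 0.02400 + 0.17380 + 0.04760 + 0.04752 = 0.325833 m

Δh = 330 mm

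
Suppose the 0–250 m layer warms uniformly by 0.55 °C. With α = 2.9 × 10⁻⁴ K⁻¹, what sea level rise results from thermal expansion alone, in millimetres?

Δh = αΔT·H = 2.9×10⁻⁴ × 0.55 × 250 = 0.039875 m

Δh = 39.9 mm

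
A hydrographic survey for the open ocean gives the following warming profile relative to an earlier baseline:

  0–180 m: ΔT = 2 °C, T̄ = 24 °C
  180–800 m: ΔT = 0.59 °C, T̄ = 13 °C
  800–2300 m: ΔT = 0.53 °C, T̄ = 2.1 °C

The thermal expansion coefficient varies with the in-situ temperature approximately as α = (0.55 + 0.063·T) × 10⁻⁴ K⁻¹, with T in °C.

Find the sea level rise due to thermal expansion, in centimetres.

Layer 1: α = (0.55 + 0.063×24)×10⁻⁴ = 2.062×10⁻⁴ K⁻¹
Layer 2: α = (0.55 + 0.063×13)×10⁻⁴ = 1.369×10⁻⁴ K⁻¹
Layer 3: α = (0.55 + 0.063×2.1)×10⁻⁴ = 0.6823×10⁻⁴ K⁻¹
0–180 m: 180 × 2 × 2.062×10⁻⁴ = 0.074232 m
0.59 × 620 × 1.369×10⁻⁴ = 0.05007802 m
0.6823×10⁻⁴ × 0.53 × 1500 = 0.05424285 m
Δh = 0.074232 + 0.05007802 + 0.05424285 = 0.17855287 m

Δh ≈ 18 cm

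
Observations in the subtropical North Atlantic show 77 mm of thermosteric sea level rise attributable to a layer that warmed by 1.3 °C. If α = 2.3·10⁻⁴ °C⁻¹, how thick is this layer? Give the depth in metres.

H = Δh/(αΔT) = 0.077 / (2.3×10⁻⁴ × 1.3) ≈ 257.5 m

about 258 m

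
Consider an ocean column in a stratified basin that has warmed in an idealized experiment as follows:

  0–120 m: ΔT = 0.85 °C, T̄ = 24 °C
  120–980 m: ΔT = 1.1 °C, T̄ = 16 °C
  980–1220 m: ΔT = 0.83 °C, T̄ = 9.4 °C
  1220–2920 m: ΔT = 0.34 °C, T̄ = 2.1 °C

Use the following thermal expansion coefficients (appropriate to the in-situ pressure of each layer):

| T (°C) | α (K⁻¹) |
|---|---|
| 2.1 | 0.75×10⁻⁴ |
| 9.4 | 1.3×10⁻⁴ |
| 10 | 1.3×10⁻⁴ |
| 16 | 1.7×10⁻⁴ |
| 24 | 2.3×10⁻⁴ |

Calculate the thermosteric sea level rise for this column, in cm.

Δh = 25.4 cm

Layer 1 at 24 °C → α = 2.3×10⁻⁴ K⁻¹
Layer 2 at 16 °C → α = 1.7×10⁻⁴ K⁻¹
Layer 3 at 9.4 °C → α = 1.3×10⁻⁴ K⁻¹
Layer 4 at 2.1 °C → α = 0.75×10⁻⁴ K⁻¹
0.85 × 120 × 2.3×10⁻⁴ = 0.02346 m
120–980 m: 860 × 1.1 × 1.7×10⁻⁴ = 0.16082 m
240 × 1.3×10⁻⁴ × 0.83 = 0.025896 m
1220–2920 m: 0.34 × 1700 × 0.75×10⁻⁴ = 0.04335 m
Δh = 0.02346 + 0.16082 + 0.025896 + 0.04335 = 0.253526 m ≈ 25.4 cm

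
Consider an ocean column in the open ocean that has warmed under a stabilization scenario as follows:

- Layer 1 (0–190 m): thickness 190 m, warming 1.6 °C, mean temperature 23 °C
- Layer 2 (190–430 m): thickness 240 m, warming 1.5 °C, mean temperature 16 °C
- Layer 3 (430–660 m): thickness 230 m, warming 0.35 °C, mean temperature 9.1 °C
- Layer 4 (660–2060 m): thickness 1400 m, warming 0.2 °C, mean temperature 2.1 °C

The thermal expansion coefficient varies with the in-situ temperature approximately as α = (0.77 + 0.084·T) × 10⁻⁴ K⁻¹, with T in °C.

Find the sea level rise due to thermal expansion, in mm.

Δh = 197 mm

Layer 1: α = (0.77 + 0.084×23)×10⁻⁴ = 2.702×10⁻⁴ K⁻¹
Layer 2: α = (0.77 + 0.084×16)×10⁻⁴ = 2.114×10⁻⁴ K⁻¹
Layer 3: α = (0.77 + 0.084×9.1)×10⁻⁴ = 1.5344×10⁻⁴ K⁻¹
Layer 4: α = (0.77 + 0.084×2.1)×10⁻⁴ = 0.9464×10⁻⁴ K⁻¹
0–190 m: 1.6 × 190 × 2.702×10⁻⁴ = 0.0821408 m
240 × 2.114×10⁻⁴ × 1.5 = 0.076104 m
Layer 3: 0.35 × 230 × 1.5344×10⁻⁴ = 0.01235192 m
660–2060 m: 1400 × 0.2 × 0.9464×10⁻⁴ = 0.0264992 m
Δh = 0.0821408 + 0.076104 + 0.01235192 + 0.0264992 = 0.19709592 m ≈ 197 mm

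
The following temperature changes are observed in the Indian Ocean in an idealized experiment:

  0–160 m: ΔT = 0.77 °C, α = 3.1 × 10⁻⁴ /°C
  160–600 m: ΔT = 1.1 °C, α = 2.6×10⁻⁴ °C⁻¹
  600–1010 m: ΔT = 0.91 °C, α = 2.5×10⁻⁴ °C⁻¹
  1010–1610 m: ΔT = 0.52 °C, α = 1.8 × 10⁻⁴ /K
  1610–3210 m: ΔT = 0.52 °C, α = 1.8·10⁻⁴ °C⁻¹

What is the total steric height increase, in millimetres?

160 × 0.77 × 3.1×10⁻⁴ = 0.038192 m
440 × 2.6×10⁻⁴ × 1.1 = 0.12584 m
0.91 × 2.5×10⁻⁴ × 410 = 0.093275 m
1010–1610 m: 1.8×10⁻⁴ × 0.52 × 600 = 0.05616 m
0.52 × 1.8×10⁻⁴ × 1600 = 0.14976 m
Δh = 0.038192 + 0.12584 + 0.093275 + 0.05616 + 0.14976 = 0.463227 m

about 463 mm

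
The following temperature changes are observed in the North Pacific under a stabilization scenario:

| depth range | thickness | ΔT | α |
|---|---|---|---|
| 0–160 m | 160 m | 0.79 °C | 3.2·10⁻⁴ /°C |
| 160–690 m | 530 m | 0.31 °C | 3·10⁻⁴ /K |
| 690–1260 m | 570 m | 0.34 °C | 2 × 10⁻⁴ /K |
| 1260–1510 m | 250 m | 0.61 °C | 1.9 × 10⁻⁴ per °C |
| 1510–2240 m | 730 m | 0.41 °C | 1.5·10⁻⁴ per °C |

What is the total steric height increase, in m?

0–160 m: 160 × 3.2×10⁻⁴ × 0.79 = 0.040448 m
Layer 2: 530 × 3×10⁻⁴ × 0.31 = 0.04929 m
Layer 3: 2×10⁻⁴ × 570 × 0.34 = 0.03876 m
0.61 × 1.9×10⁻⁴ × 250 = 0.028975 m
730 × 0.41 × 1.5×10⁻⁴ = 0.044895 m
Δh = 0.040448 + 0.04929 + 0.03876 + 0.028975 + 0.044895 = 0.202368 m

0.20 m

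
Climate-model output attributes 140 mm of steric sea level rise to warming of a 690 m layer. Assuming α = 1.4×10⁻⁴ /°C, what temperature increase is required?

ΔT = Δh/(αH) = 0.14 / (1.4×10⁻⁴ × 690) ≈ 1.449 °C

1.4 °C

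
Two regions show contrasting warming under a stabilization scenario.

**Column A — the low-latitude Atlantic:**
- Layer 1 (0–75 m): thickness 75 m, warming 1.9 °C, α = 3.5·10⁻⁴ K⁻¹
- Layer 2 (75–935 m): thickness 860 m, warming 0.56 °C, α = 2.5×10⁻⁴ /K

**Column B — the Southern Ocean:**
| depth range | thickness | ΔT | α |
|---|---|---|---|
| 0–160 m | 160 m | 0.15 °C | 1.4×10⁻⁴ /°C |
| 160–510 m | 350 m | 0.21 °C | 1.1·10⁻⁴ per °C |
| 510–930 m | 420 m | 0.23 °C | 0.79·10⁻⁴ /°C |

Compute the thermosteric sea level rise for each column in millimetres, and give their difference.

Δh_A ≈ 170 mm, Δh_B ≈ 19.1 mm; difference ≈ 151 mm

A 3.5×10⁻⁴ × 75 × 1.9 = 0.049875 m
A Layer 2: 860 × 2.5×10⁻⁴ × 0.56 = 0.12040 m
A total: 0.170275 m
B Layer 1: 1.4×10⁻⁴ × 160 × 0.15 = 0.00336 m
B 350 × 0.21 × 1.1×10⁻⁴ = 0.008085 m
B Layer 3: 420 × 0.79×10⁻⁴ × 0.23 = 0.0076314 m
B total: 0.0190764 m
Difference: 0.170275 − 0.0190764 = 0.1511986 m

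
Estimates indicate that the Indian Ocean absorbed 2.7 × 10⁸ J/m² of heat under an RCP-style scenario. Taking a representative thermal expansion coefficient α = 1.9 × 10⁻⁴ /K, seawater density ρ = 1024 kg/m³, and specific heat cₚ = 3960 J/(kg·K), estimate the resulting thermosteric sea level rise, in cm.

Δh ≈ 1.27 cm

Δh = αQ/(ρcₚ) = 1.9×10⁻⁴ × 2.7×10⁸ / (1024 × 3960) ≈ 0.012651 m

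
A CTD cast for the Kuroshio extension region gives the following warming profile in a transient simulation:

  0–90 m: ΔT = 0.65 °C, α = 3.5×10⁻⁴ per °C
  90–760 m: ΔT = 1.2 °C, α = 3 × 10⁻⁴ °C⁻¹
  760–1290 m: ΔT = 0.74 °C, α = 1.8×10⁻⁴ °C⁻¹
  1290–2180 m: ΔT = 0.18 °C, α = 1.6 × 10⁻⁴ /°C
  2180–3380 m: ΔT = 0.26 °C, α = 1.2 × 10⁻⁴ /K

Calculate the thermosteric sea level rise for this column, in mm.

Layer 1: 3.5×10⁻⁴ × 0.65 × 90 = 0.020475 m
3×10⁻⁴ × 670 × 1.2 = 0.24120 m
0.74 × 1.8×10⁻⁴ × 530 = 0.070596 m
1.6×10⁻⁴ × 890 × 0.18 = 0.025632 m
2180–3380 m: 1200 × 1.2×10⁻⁴ × 0.26 = 0.03744 m
Δh = 0.020475 + 0.24120 + 0.070596 + 0.025632 + 0.03744 = 0.395343 m

about 400 mm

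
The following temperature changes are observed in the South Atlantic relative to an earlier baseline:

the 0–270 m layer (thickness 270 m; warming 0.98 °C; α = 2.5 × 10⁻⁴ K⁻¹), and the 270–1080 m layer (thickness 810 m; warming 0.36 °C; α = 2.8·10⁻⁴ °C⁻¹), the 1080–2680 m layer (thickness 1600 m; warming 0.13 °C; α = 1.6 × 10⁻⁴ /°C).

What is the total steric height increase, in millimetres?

about 180 mm

Layer 1: 270 × 2.5×10⁻⁴ × 0.98 = 0.06615 m
270–1080 m: 2.8×10⁻⁴ × 0.36 × 810 = 0.081648 m
1.6×10⁻⁴ × 1600 × 0.13 = 0.03328 m
Δh = 0.06615 + 0.081648 + 0.03328 = 0.181078 m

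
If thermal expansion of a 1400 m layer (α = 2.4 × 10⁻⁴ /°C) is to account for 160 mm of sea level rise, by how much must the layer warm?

ΔT = Δh/(αH) = 0.16 / (2.4×10⁻⁴ × 1400) ≈ 0.4762 °C

about 0.476 °C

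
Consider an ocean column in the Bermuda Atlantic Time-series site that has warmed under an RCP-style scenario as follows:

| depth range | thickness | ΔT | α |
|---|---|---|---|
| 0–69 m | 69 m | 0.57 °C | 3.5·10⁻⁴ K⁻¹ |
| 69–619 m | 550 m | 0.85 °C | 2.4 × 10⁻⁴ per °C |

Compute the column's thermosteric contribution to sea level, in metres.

0.13 m of thermosteric rise

69 × 3.5×10⁻⁴ × 0.57 = 0.0137655 m
69–619 m: 0.85 × 2.4×10⁻⁴ × 550 = 0.11220 m
Δh = 0.0137655 + 0.11220 = 0.1259655 m ≈ 0.13 m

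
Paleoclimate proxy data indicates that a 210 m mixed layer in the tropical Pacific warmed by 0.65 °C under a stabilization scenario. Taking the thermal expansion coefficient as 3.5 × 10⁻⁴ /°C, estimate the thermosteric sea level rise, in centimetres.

4.78 cm

Δh = αΔT·H = 3.5×10⁻⁴ × 0.65 × 210 = 0.047775 m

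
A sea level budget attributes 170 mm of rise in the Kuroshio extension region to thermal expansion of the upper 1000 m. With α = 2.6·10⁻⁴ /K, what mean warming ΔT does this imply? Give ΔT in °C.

ΔT = Δh/(αH) = 0.17 / (2.6×10⁻⁴ × 1000) ≈ 0.6538 °C

ΔT ≈ 0.654 °C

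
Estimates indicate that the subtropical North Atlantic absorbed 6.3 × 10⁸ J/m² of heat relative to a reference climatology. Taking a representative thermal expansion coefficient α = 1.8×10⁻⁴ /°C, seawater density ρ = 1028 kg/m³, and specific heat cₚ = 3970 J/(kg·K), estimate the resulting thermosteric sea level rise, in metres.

Δh = αQ/(ρcₚ) = 1.8×10⁻⁴ × 6.3×10⁸ / (1028 × 3970) ≈ 0.027786 m

Δh = 0.028 m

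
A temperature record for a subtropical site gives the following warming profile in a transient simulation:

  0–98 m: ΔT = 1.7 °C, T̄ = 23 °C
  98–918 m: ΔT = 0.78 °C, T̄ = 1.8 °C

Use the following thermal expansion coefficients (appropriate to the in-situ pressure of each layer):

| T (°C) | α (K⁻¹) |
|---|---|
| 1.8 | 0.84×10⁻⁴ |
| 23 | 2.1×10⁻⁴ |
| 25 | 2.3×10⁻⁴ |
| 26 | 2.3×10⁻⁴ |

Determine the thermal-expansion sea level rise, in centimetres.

Layer 1 at 23 °C → α = 2.1×10⁻⁴ K⁻¹
Layer 2 at 1.8 °C → α = 0.84×10⁻⁴ K⁻¹
0–98 m: 1.7 × 2.1×10⁻⁴ × 98 = 0.034986 m
98–918 m: 0.78 × 0.84×10⁻⁴ × 820 = 0.0537264 m
Δh = 0.034986 + 0.0537264 = 0.0887124 m

about 8.9 cm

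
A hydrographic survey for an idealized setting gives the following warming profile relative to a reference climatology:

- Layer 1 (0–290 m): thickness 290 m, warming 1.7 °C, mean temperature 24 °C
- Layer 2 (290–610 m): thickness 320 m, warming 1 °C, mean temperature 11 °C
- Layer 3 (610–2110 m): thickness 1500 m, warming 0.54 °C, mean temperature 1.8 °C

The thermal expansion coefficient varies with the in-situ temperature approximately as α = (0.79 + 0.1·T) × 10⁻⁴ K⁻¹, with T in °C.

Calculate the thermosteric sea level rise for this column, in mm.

Layer 1: α = (0.79 + 0.1×24)×10⁻⁴ = 3.19×10⁻⁴ K⁻¹
Layer 2: α = (0.79 + 0.1×11)×10⁻⁴ = 1.89×10⁻⁴ K⁻¹
Layer 3: α = (0.79 + 0.1×1.8)×10⁻⁴ = 0.97×10⁻⁴ K⁻¹
Layer 1: 3.19×10⁻⁴ × 1.7 × 290 = 0.157267 m
1 × 1.89×10⁻⁴ × 320 = 0.06048 m
610–2110 m: 0.97×10⁻⁴ × 1500 × 0.54 = 0.07857 m
Δh = 0.157267 + 0.06048 + 0.07857 = 0.296317 m

about 296 mm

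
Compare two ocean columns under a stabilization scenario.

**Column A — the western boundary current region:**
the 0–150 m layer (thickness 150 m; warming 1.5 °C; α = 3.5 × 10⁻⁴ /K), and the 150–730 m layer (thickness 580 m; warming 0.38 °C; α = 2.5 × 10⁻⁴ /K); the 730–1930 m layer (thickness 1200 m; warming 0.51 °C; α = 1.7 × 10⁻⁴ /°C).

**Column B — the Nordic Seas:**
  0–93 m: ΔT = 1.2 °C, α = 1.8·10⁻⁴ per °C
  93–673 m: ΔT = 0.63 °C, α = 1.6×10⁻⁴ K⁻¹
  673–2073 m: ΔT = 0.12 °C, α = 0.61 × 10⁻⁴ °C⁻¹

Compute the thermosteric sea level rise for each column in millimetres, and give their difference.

A Layer 1: 150 × 3.5×10⁻⁴ × 1.5 = 0.07875 m
A 150–730 m: 580 × 2.5×10⁻⁴ × 0.38 = 0.05510 m
A 730–1930 m: 1.7×10⁻⁴ × 1200 × 0.51 = 0.10404 m
A total: 0.23789 m
B Layer 1: 1.2 × 93 × 1.8×10⁻⁴ = 0.020088 m
B 580 × 1.6×10⁻⁴ × 0.63 = 0.058464 m
B 0.12 × 0.61×10⁻⁴ × 1400 = 0.010248 m
B total: 0.08880 m
Difference: 0.23789 − 0.08880 = 0.14909 m

A: 238 mm; B: 88.8 mm; difference 149 mm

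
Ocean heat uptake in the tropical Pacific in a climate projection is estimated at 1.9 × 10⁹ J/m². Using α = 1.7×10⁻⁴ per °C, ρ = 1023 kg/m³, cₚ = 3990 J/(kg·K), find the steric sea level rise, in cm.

Δh = αQ/(ρcₚ) = 1.7×10⁻⁴ × 1.9×10⁹ / (1023 × 3990) ≈ 0.079132 m

Δh = 7.91 cm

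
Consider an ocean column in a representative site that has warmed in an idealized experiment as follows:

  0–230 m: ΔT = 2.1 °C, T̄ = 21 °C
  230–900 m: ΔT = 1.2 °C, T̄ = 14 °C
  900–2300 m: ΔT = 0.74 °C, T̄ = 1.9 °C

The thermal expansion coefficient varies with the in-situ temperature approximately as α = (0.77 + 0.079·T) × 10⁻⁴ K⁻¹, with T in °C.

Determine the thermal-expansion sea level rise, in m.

Δh ≈ 0.36 m

Layer 1: α = (0.77 + 0.079×21)×10⁻⁴ = 2.429×10⁻⁴ K⁻¹
Layer 2: α = (0.77 + 0.079×14)×10⁻⁴ = 1.876×10⁻⁴ K⁻¹
Layer 3: α = (0.77 + 0.079×1.9)×10⁻⁴ = 0.9201×10⁻⁴ K⁻¹
0–230 m: 230 × 2.429×10⁻⁴ × 2.1 = 0.1173207 m
1.876×10⁻⁴ × 1.2 × 670 = 0.1508304 m
900–2300 m: 0.9201×10⁻⁴ × 1400 × 0.74 = 0.09532236 m
Δh = 0.1173207 + 0.1508304 + 0.09532236 = 0.36347346 m ≈ 0.36 m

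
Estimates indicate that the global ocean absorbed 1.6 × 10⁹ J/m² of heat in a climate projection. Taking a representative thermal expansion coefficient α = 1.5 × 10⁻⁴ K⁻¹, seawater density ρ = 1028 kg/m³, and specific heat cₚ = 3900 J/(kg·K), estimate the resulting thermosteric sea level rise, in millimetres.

Δh ≈ 59.9 mm

Δh = αQ/(ρcₚ) = 1.5×10⁻⁴ × 1.6×10⁹ / (1028 × 3900) ≈ 0.059862 m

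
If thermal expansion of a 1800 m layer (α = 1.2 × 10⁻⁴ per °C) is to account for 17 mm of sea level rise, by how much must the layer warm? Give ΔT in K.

ΔT = Δh/(αH) = 0.017 / (1.2×10⁻⁴ × 1800) ≈ 0.07870 K

0.079 K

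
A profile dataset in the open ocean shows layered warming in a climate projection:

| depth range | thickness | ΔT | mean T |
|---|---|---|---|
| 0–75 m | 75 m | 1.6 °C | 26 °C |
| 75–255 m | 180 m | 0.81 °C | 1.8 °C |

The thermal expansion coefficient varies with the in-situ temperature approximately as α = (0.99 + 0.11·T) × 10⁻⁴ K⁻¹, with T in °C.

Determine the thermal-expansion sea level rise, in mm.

Layer 1: α = (0.99 + 0.11×26)×10⁻⁴ = 3.85×10⁻⁴ K⁻¹
Layer 2: α = (0.99 + 0.11×1.8)×10⁻⁴ = 1.188×10⁻⁴ K⁻¹
0–75 m: 3.85×10⁻⁴ × 1.6 × 75 = 0.04620 m
Layer 2: 180 × 1.188×10⁻⁴ × 0.81 = 0.01732104 m
Δh = 0.04620 + 0.01732104 = 0.06352104 m ≈ 64 mm

Δh ≈ 64 mm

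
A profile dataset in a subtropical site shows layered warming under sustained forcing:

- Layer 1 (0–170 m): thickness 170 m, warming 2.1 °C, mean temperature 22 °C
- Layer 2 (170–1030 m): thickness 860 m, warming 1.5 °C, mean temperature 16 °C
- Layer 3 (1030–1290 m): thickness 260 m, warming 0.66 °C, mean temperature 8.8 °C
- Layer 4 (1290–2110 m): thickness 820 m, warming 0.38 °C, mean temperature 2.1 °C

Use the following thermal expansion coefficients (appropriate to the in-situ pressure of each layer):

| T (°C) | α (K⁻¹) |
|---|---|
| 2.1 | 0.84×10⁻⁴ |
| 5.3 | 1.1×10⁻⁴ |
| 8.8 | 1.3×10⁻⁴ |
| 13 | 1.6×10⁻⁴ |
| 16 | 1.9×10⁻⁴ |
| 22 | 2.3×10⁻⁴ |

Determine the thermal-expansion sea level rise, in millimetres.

Δh ≈ 380 mm

Layer 1 at 22 °C → α = 2.3×10⁻⁴ K⁻¹
Layer 2 at 16 °C → α = 1.9×10⁻⁴ K⁻¹
Layer 3 at 8.8 °C → α = 1.3×10⁻⁴ K⁻¹
Layer 4 at 2.1 °C → α = 0.84×10⁻⁴ K⁻¹
Layer 1: 2.3×10⁻⁴ × 170 × 2.1 = 0.08211 m
170–1030 m: 1.5 × 1.9×10⁻⁴ × 860 = 0.24510 m
1.3×10⁻⁴ × 0.66 × 260 = 0.022308 m
820 × 0.38 × 0.84×10⁻⁴ = 0.0261744 m
Δh = 0.08211 + 0.24510 + 0.022308 + 0.0261744 = 0.3756924 m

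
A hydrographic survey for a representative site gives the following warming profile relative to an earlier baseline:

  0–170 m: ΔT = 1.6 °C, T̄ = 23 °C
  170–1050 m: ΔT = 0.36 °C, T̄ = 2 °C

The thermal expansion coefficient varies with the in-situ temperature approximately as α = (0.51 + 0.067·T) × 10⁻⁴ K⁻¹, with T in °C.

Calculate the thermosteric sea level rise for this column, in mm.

about 76 mm

Layer 1: α = (0.51 + 0.067×23)×10⁻⁴ = 2.051×10⁻⁴ K⁻¹
Layer 2: α = (0.51 + 0.067×2)×10⁻⁴ = 0.644×10⁻⁴ K⁻¹
0–170 m: 2.051×10⁻⁴ × 1.6 × 170 = 0.0557872 m
0.36 × 0.644×10⁻⁴ × 880 = 0.02040192 m
Δh = 0.0557872 + 0.02040192 = 0.07618912 m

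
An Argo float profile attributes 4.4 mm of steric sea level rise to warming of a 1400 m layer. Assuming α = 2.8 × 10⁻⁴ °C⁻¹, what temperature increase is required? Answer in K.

ΔT ≈ 0.0112 K

ΔT = Δh/(αH) = 0.0044 / (2.8×10⁻⁴ × 1400) ≈ 0.01122 K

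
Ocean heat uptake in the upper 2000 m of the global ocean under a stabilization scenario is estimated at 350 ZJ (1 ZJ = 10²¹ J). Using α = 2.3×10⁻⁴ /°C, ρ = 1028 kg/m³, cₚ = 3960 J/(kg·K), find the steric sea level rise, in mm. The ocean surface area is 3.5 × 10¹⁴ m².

Δh = 56.5 mm

Per unit area: Q = 350×10²¹ / (3.5×10¹⁴) = 1×10⁹ J/m²
Δh = αQ/(ρcₚ) = 2.3×10⁻⁴ × 1×10⁹ / (1028 × 3960) ≈ 0.056499 m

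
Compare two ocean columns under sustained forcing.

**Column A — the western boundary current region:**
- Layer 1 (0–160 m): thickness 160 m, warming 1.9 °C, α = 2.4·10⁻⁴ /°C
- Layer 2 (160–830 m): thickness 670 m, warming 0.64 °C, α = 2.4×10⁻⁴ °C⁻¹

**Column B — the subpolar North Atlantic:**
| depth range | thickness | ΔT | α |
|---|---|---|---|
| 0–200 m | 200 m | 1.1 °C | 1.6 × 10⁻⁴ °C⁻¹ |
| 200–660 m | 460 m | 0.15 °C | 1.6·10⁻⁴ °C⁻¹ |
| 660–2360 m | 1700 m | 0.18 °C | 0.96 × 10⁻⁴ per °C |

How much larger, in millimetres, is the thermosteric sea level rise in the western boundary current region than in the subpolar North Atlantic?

100 mm larger

A 2.4×10⁻⁴ × 1.9 × 160 = 0.07296 m
A Layer 2: 2.4×10⁻⁴ × 670 × 0.64 = 0.102912 m
A total: 0.175872 m
B Layer 1: 200 × 1.1 × 1.6×10⁻⁴ = 0.03520 m
B 200–660 m: 1.6×10⁻⁴ × 460 × 0.15 = 0.01104 m
B 660–2360 m: 1700 × 0.18 × 0.96×10⁻⁴ = 0.029376 m
B total: 0.075616 m
Difference: 0.175872 − 0.075616 = 0.100256 m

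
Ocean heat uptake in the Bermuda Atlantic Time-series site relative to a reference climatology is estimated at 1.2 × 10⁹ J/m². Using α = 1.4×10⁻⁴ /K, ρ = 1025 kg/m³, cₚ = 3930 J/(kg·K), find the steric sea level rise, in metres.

0.0417 m of thermosteric rise

Δh = αQ/(ρcₚ) = 1.4×10⁻⁴ × 1.2×10⁹ / (1025 × 3930) ≈ 0.041705 m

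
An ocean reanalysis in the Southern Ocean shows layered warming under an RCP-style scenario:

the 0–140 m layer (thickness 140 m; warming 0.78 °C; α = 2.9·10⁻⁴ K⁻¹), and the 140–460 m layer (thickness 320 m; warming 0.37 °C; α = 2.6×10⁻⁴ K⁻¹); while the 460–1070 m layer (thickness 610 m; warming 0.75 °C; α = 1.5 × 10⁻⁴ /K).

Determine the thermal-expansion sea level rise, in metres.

Δh ≈ 0.131 m

140 × 0.78 × 2.9×10⁻⁴ = 0.031668 m
0.37 × 2.6×10⁻⁴ × 320 = 0.030784 m
460–1070 m: 610 × 1.5×10⁻⁴ × 0.75 = 0.068625 m
Δh = 0.031668 + 0.030784 + 0.068625 = 0.131077 m ≈ 0.131 m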